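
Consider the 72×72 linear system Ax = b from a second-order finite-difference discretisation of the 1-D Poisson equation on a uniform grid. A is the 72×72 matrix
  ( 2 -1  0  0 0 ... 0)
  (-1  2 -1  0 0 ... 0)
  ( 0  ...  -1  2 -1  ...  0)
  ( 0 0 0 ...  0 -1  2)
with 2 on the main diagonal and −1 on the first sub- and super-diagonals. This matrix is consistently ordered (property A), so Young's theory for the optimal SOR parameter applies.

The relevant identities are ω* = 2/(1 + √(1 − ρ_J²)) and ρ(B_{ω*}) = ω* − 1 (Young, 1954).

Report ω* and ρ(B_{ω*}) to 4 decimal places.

ω* = 1.9175, ρ_SOR = 0.9175

spectrum of D⁻¹(L+U) = {cos(kπ/73) : 1≤k≤72}; ρ_J = cos(π/73) = 0.9991.
root = sin(π/73) = 0.04302  (since 1−cos² = sin²).
ω* = 2/(1 + 0.04302) = 2/1.04302 = 1.9175.
Hence ρ(B_{ω*}) = 1.9175 − 1 = 0.9175.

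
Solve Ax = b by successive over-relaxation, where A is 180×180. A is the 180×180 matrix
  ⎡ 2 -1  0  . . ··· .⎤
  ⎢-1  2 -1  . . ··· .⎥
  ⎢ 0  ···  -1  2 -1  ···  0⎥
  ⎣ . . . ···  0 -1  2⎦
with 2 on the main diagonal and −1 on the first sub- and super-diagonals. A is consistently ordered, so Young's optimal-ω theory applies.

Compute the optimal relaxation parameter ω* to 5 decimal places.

[ρ_J] n=180: ρ(B_J) = cos(π/(n+1)) = cos(π/181) = 0.99985.
√(1 − cos²(π/181)) = sin(π/181) ≈ 0.017356.
So ω* = 2/1.017356 = 1.96588 (Young).
[ρ_SOR] ω* − 1 = 0.96588.

ω* = 1.96588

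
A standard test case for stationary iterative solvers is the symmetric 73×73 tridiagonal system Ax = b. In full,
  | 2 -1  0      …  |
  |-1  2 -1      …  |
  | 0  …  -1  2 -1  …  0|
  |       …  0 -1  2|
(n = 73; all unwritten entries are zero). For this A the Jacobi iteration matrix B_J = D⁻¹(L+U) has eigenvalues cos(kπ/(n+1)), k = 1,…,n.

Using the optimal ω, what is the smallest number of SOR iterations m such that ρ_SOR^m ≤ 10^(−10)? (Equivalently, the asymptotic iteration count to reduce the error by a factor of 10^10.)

spectrum of D⁻¹(L+U) = {cos(kπ/74) : 1≤k≤73}; ρ_J = cos(π/74) = 0.9990990.
√(1−ρ_J²) simplifies to sin(π/74) = 0.0424412.
Then 2/(1+√(1−ρ_J²)) = 2/(1+0.0424412); ω* = 2/1.0424412 = 1.9185734.
At ω = 1.9185734 every |λ(B_ω)| = ω−1, so ρ_SOR = 0.9185734.
Need (0.9185734)^m ≤ 10^(−10): m ≥ 10·ln10/|ln 0.9185734| = 23.0259/0.0849335 = 271.105 ⇒ m = 272.

m = 272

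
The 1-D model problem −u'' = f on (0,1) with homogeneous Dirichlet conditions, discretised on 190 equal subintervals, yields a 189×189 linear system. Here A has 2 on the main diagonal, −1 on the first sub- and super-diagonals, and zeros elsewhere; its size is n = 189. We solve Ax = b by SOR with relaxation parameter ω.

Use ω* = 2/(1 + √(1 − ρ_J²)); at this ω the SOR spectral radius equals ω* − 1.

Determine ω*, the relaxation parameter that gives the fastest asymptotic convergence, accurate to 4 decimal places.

With n=189, ρ(Jacobi) = cos(π/190) = 0.9999.
√(1−ρ_J²) = |sin(π/190)| = 0.01653
So ω* = 2/1.01653 = 1.9675 (Young).
and ρ(B_{ω*}) = 1.9675 − 1 = 0.9675.

ω* = 1.9675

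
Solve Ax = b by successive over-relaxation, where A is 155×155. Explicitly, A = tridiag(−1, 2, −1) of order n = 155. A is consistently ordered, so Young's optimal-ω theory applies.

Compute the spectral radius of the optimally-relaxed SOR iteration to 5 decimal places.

ρ_J = max_k |cos(kπ/156)| = cos(π/156) = 0.99980
1 − cos²(π/156) = sin²(π/156) ⇒ √(1−ρ_J²) = sin(π/156) = 0.020137.
ω* = 2/(1+0.020137) = 1.96052
Hence ρ(B_{ω*}) = 1.96052 − 1 = 0.96052.

ρ_SOR = 0.96052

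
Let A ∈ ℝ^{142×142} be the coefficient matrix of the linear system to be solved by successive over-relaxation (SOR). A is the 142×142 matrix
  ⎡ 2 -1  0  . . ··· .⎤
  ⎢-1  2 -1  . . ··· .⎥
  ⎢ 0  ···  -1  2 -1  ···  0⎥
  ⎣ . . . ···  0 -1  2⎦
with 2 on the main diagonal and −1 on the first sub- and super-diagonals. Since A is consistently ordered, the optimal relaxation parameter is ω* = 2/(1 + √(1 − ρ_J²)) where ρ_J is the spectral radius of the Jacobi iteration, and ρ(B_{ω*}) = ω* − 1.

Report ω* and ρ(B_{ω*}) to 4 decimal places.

n=142: λ(B_J) = 1 − λ(A)/2 = cos(kπ/143); k=1 gives ρ_J = 0.9998.
√(1 − cos²(π/143)) = sin(π/143) ≈ 0.02197.
ω* = 2 / (1 + 0.02197) = 2 / 1.02197 ≈ 1.9570.
[ρ_SOR] ω* − 1 = 0.9570.

ω* = 1.9570, ρ_SOR = 0.9570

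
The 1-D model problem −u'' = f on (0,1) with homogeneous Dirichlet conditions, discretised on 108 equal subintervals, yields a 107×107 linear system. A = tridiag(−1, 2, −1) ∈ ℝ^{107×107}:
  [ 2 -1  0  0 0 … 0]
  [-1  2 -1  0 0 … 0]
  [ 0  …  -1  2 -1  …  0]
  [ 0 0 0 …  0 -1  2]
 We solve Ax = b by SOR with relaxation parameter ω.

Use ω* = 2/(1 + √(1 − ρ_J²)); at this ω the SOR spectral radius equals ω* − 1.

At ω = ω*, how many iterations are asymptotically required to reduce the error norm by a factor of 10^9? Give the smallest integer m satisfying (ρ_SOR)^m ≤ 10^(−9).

m = 357

B_J for the 107×107 system has eigenvalues cos(kπ/108); ρ_J = cos(π/108) = 0.9995770.
root = sin(π/108) = 0.0290847  (since 1−cos² = sin²).
ω* = 2/(1+0.0290847) = 1.9434746
[ρ_SOR] ω* − 1 = 0.9434746.
Need (0.9434746)^m ≤ 10^(−9): m ≥ 9·ln10/|ln 0.9434746| = 20.7233/0.0581858 = 356.157 ⇒ m = 357.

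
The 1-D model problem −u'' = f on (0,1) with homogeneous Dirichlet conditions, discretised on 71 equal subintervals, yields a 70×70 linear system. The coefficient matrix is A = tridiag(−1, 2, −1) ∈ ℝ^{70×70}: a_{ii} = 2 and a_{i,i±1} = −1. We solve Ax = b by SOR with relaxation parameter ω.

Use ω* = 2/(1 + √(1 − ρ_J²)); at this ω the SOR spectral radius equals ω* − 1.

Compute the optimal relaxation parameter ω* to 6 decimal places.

ω* = 1.915281

ρ_J = max_k |cos(kπ/71)| = cos(π/71) = 0.999021
√(1 − cos²(π/71)) = sin(π/71) ≈ 0.0442333.
ω* = 2/(1 + 0.0442333) = 2/1.0442333 = 1.915281.
Hence ρ(B_{ω*}) = 1.915281 − 1 = 0.915281.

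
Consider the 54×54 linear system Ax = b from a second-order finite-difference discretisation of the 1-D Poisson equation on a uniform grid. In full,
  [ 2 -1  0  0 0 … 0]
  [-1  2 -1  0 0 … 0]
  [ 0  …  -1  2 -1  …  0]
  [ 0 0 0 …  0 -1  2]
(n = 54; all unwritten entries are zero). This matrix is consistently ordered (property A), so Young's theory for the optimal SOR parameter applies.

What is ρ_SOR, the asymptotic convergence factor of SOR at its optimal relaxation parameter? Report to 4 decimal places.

ρ_SOR = 0.8920

n=54: λ(B_J) = 1 − λ(A)/2 = cos(kπ/55); k=1 gives ρ_J = 0.9984.
1 − cos²(π/55) = sin²(π/55) ⇒ √(1−ρ_J²) = sin(π/55) = 0.05709.
ω* = 2 / (1 + 0.05709) = 2 / 1.05709 ≈ 1.8920.
ρ_SOR = ω* − 1 = 1.8920 − 1 = 0.8920.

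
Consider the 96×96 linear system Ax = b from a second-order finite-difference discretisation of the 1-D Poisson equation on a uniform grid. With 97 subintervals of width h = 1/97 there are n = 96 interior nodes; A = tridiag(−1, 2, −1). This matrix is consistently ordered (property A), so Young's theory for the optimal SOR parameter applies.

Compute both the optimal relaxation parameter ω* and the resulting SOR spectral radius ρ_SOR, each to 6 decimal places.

With n=96, ρ(Jacobi) = cos(π/97) = 0.999476.
√(1−ρ_J²) = |sin(π/97)| = 0.0323819
ω* = 2 / (1 + 0.0323819) = 2 / 1.0323819 ≈ 1.937268.
ρ_SOR = ω* − 1 ≈ 0.937268.

ω* = 1.937268, ρ_SOR = 0.937268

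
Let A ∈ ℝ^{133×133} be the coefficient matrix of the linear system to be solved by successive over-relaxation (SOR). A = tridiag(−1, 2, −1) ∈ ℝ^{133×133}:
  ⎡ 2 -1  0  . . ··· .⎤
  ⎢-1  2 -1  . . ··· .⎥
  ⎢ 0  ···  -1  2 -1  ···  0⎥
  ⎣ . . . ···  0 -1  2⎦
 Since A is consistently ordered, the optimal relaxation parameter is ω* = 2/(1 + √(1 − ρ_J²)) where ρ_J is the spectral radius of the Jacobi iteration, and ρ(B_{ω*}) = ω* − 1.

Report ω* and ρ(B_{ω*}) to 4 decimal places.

ω* = 1.9542, ρ_SOR = 0.9542

With n=133, ρ(Jacobi) = cos(π/134) = 0.9997.
root = sin(π/134) = 0.02344  (since 1−cos² = sin²).
ω* = 2 / (1 + 0.02344) = 2 / 1.02344 ≈ 1.9542.
At ω = 1.9542 every |λ(B_ω)| = ω−1, so ρ_SOR = 0.9542.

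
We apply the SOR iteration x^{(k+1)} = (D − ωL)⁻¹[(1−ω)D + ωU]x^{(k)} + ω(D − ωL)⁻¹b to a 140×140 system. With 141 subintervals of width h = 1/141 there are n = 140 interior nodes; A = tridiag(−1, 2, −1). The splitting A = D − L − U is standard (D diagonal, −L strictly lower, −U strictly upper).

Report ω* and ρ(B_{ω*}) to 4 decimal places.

ω* = 1.9564, ρ_SOR = 0.9564

½·tridiag(1,0,1) at n=140: λ_k = cos(kπ/141); max |λ| at k=1 ⇒ ρ_J = cos(π/141) ≈ 0.9998.
√(1 − cos²(π/141)) = sin(π/141) ≈ 0.02228.
ω* = 2/(1 + 0.02228) = 2/1.02228 = 1.9564.
and ρ(B_{ω*}) = 1.9564 − 1 = 0.9564.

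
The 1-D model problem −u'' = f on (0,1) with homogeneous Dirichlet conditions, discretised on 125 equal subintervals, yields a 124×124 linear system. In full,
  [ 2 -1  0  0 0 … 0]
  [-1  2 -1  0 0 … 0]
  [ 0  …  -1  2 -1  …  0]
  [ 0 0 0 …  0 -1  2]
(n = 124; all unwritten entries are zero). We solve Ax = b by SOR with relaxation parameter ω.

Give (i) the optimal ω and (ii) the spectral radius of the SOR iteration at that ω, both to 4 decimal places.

½·tridiag(1,0,1) at n=124: λ_k = cos(kπ/125); max |λ| at k=1 ⇒ ρ_J = cos(π/125) ≈ 0.9997.
root = sin(π/125) = 0.02513  (since 1−cos² = sin²).
Young: ω* = 2/(1+√(1−ρ_J²)) = 2/(1+0.02513) = 2/1.02513 = 1.9510.
ρ_SOR = ω* − 1 = 1.9510 − 1 = 0.9510.

ω* = 1.9510, ρ_SOR = 0.9510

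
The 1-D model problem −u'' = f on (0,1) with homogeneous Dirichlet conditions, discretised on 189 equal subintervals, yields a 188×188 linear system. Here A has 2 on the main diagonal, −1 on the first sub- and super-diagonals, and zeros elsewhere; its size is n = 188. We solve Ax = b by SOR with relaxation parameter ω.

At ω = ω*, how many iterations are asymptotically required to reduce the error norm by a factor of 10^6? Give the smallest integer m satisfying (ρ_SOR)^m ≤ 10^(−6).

m = 416

ρ_J = max_k |cos(kπ/189)| = cos(π/189) = 0.9998619
√(1−ρ_J²) = |sin(π/189)| = 0.0166214
So ω* = 2/1.0166214 = 1.9673007 (Young).
ρ_SOR = ω* − 1 = 1.9673007 − 1 = 0.9673007.
m ≥ 6·ln10 / (−ln 0.9673007) = 415.555; smallest integer m = 416.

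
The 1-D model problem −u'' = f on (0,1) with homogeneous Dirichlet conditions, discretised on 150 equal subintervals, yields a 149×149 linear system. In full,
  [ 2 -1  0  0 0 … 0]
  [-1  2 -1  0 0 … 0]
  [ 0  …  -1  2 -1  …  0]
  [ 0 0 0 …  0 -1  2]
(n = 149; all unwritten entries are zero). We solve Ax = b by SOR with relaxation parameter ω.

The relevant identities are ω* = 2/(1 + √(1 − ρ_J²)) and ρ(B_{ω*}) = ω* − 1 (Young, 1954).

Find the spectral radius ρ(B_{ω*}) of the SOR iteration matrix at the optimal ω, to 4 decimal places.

ρ_SOR = 0.9590

spectrum of D⁻¹(L+U) = {cos(kπ/150) : 1≤k≤149}; ρ_J = cos(π/150) = 0.9998.
√(1 − cos²(π/150)) = sin(π/150) ≈ 0.02094.
ω* = 2/(1 + 0.02094) = 2/1.02094 = 1.9590.
ρ(B_{ω*}) = ω*−1 = 0.9590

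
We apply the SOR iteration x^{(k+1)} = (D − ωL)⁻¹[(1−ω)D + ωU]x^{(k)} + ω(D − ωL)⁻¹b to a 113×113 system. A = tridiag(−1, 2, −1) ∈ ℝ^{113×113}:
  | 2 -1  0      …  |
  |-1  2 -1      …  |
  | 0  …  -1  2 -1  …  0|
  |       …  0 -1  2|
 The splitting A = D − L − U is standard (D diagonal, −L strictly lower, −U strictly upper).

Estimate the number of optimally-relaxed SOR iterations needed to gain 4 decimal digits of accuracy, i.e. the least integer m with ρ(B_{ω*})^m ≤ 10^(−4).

½·tridiag(1,0,1) at n=113: λ_k = cos(kπ/114); max |λ| at k=1 ⇒ ρ_J = cos(π/114) ≈ 0.9996203.
1 − cos²(π/114) = sin²(π/114) ⇒ √(1−ρ_J²) = sin(π/114) = 0.0275543.
ω* = 2/(1 + 0.0275543) = 2/1.0275543 = 1.9463692.
and ρ(B_{ω*}) = 1.9463692 − 1 = 0.9463692.
(0.9463692)^m ≤ 10^{−4}  ⇒  m·ln(0.9463692) ≤ −4·ln10  ⇒  m ≥ 167.089  ⇒  m = 168

m = 168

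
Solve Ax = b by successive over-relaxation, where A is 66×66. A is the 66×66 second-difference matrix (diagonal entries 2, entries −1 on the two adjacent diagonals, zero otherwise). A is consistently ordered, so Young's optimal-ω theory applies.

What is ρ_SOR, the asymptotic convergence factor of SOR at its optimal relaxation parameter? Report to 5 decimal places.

ρ_SOR = 0.91045

spectrum of D⁻¹(L+U) = {cos(kπ/67) : 1≤k≤66}; ρ_J = cos(π/67) = 0.99890.
root = sin(π/67) = 0.046872  (since 1−cos² = sin²).
ω* = 2/(1 + 0.046872) = 2/1.046872 = 1.91045.
ρ_SOR = ω* − 1 = 1.91045 − 1 = 0.91045.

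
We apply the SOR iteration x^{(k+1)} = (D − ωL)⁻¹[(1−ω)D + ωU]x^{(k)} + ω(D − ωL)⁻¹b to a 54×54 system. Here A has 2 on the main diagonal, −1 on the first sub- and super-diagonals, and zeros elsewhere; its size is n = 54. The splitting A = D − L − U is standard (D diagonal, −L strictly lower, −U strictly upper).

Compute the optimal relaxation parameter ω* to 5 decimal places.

n=54: λ(B_J) = 1 − λ(A)/2 = cos(kπ/55); k=1 gives ρ_J = 0.99837.
√(1−ρ_J²) simplifies to sin(π/55) = 0.057089.
Then 2/(1+√(1−ρ_J²)) = 2/(1+0.057089); ω* = 2/1.057089 = 1.89199.
ρ_SOR = ω* − 1 = 1.89199 − 1 = 0.89199.

ω* = 1.89199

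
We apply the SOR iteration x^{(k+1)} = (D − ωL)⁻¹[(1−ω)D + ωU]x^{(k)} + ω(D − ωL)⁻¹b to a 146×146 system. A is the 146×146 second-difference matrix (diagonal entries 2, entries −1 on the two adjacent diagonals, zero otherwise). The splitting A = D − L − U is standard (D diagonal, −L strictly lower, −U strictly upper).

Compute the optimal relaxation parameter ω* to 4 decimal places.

ω* = 1.9582

B_J for the 146×146 system has eigenvalues cos(kπ/147); ρ_J = cos(π/147) = 0.9998.
root = sin(π/147) = 0.02137  (since 1−cos² = sin²).
ω* = 2/(1 + 0.02137) = 2/1.02137 = 1.9582.
At ω = 1.9582 every |λ(B_ω)| = ω−1, so ρ_SOR = 0.9582.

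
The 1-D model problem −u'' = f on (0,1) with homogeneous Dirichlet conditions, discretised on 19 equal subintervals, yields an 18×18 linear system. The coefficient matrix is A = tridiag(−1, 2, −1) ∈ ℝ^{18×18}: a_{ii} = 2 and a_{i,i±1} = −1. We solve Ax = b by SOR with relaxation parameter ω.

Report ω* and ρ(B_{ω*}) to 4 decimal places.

ρ_J = max_k |cos(kπ/19)| = cos(π/19) = 0.9864
root = sin(π/19) = 0.16459  (since 1−cos² = sin²).
Young: ω* = 2/(1+√(1−ρ_J²)) = 2/(1+0.16459) = 2/1.16459 = 1.7173.
Hence ρ(B_{ω*}) = 1.7173 − 1 = 0.7173.

ω* = 1.7173, ρ_SOR = 0.7173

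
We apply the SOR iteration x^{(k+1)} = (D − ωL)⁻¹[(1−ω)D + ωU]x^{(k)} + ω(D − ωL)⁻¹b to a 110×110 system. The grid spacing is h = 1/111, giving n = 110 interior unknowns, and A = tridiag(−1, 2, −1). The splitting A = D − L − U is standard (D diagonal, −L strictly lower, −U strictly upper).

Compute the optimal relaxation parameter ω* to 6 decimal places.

ω* = 1.944960

[ρ_J] n=110: ρ(B_J) = cos(π/(n+1)) = cos(π/111) = 0.999600.
root = sin(π/111) = 0.0282989  (since 1−cos² = sin²).
Then 2/(1+√(1−ρ_J²)) = 2/(1+0.0282989); ω* = 2/1.0282989 = 1.944960.
[ρ_SOR] ω* − 1 = 0.944960.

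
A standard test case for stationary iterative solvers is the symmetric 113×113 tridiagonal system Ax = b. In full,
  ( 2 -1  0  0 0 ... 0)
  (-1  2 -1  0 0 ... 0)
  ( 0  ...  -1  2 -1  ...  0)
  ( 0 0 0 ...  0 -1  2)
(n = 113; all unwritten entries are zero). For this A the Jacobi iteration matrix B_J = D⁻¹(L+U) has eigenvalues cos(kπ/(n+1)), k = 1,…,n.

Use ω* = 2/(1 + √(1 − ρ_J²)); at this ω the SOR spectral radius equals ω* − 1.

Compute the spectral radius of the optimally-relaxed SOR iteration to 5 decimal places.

spectrum of D⁻¹(L+U) = {cos(kπ/114) : 1≤k≤113}; ρ_J = cos(π/114) = 0.99962.
root = sin(π/114) = 0.027554  (since 1−cos² = sin²).
ω* = 2/(1+0.027554) = 1.94637
At ω = 1.94637 every |λ(B_ω)| = ω−1, so ρ_SOR = 0.94637.

ρ_SOR = 0.94637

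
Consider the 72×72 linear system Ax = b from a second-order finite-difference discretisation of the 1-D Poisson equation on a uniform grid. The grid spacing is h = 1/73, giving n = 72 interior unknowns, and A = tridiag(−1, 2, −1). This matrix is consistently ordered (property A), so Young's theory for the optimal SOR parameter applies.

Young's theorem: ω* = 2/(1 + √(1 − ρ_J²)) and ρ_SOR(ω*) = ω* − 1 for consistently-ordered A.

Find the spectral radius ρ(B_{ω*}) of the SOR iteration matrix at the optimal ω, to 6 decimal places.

spectrum of D⁻¹(L+U) = {cos(kπ/73) : 1≤k≤72}; ρ_J = cos(π/73) = 0.999074.
√(1−ρ_J²) = |sin(π/73)| = 0.0430222
Then 2/(1+√(1−ρ_J²)) = 2/(1+0.0430222); ω* = 2/1.0430222 = 1.917505.
[ρ_SOR] ω* − 1 = 0.917505.

ρ_SOR = 0.917505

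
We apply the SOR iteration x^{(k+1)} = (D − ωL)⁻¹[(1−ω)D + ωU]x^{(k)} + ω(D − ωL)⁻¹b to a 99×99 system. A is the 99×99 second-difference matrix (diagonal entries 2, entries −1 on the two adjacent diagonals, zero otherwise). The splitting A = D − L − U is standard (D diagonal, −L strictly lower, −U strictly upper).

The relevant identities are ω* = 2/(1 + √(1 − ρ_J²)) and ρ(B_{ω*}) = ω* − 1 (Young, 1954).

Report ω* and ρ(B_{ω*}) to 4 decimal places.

With n=99, ρ(Jacobi) = cos(π/100) = 0.9995.
1 − cos²(π/100) = sin²(π/100) ⇒ √(1−ρ_J²) = sin(π/100) = 0.03141.
So ω* = 2/1.03141 = 1.9391 (Young).
At ω = 1.9391 every |λ(B_ω)| = ω−1, so ρ_SOR = 0.9391.

ω* = 1.9391, ρ_SOR = 0.9391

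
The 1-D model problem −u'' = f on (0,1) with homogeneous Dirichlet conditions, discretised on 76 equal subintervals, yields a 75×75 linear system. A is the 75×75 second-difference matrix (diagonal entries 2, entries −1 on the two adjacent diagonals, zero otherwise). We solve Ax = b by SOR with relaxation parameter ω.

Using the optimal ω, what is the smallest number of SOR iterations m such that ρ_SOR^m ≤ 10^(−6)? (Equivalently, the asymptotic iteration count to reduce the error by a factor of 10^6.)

With n=75, ρ(Jacobi) = cos(π/76) = 0.9991458.
√(1−ρ_J²) = |sin(π/76)| = 0.0413250
Then 2/(1+√(1−ρ_J²)) = 2/(1+0.0413250); ω* = 2/1.0413250 = 1.9206300.
and ρ(B_{ω*}) = 1.9206300 − 1 = 0.9206300.
For 6 digits: m = 6·ln10 / (−ln 0.9206300) = 13.8155/0.0826971 = 167.061; round up → m = 168.

m = 168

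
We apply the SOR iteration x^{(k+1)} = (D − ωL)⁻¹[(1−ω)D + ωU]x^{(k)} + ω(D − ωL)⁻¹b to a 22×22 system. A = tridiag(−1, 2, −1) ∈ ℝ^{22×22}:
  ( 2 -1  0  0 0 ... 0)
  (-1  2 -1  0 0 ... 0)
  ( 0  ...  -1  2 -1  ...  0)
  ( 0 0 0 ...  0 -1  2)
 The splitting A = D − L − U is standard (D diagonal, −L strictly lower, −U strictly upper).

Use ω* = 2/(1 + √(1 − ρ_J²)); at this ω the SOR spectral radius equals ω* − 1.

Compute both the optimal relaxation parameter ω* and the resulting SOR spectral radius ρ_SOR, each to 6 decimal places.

spectrum of D⁻¹(L+U) = {cos(kπ/23) : 1≤k≤22}; ρ_J = cos(π/23) = 0.990686.
√(1−ρ_J²) simplifies to sin(π/23) = 0.1361666.
ω* = 2/(1 + 0.1361666) = 2/1.1361666 = 1.760305.
ρ(B_{ω*}) = ω*−1 = 0.760305

ω* = 1.760305, ρ_SOR = 0.760305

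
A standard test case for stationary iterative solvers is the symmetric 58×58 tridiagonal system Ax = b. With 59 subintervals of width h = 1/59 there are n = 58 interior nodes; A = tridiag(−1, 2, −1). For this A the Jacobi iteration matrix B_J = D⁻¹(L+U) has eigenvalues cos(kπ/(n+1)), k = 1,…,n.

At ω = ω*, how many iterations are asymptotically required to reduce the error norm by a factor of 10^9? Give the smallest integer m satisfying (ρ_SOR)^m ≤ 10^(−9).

m = 195

½·tridiag(1,0,1) at n=58: λ_k = cos(kπ/59); max |λ| at k=1 ⇒ ρ_J = cos(π/59) ≈ 0.9985827.
√(1 − cos²(π/59)) = sin(π/59) ≈ 0.0532222.
ω* = 2 / (1 + 0.0532222) = 2 / 1.0532222 ≈ 1.8989345.
[ρ_SOR] ω* − 1 = 0.8989345.
9·ln10 = 20.7233; −ln(0.8989345) = 0.106545; m = ⌈20.7233/0.106545⌉ = ⌈194.503⌉ = 195.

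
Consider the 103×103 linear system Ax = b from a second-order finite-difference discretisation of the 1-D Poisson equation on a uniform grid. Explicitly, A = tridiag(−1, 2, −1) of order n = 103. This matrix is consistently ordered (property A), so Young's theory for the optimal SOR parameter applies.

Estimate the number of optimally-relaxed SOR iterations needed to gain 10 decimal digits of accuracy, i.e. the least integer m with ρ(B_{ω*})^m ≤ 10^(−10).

spectrum of D⁻¹(L+U) = {cos(kπ/104) : 1≤k≤103}; ρ_J = cos(π/104) = 0.9995438.
√(1−ρ_J²) = |sin(π/104)| = 0.0302030
So ω* = 2/1.0302030 = 1.9413650 (Young).
At ω = 1.9413650 every |λ(B_ω)| = ω−1, so ρ_SOR = 0.9413650.
For 10 digits: m = 10·ln10 / (−ln 0.9413650) = 23.0259/0.0604243 = 381.070; round up → m = 382.

m = 382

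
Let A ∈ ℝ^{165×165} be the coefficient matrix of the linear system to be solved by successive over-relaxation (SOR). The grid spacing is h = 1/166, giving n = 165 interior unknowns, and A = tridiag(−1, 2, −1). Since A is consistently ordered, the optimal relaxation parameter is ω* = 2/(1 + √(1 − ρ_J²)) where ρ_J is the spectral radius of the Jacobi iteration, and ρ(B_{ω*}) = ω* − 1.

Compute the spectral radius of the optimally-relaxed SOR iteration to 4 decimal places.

ρ_SOR = 0.9629

ρ_J = max_k |cos(kπ/166)| = cos(π/166) = 0.9998
√(1 − cos²(π/166)) = sin(π/166) ≈ 0.01892.
Then 2/(1+√(1−ρ_J²)) = 2/(1+0.01892); ω* = 2/1.01892 = 1.9629.
[ρ_SOR] ω* − 1 = 0.9629.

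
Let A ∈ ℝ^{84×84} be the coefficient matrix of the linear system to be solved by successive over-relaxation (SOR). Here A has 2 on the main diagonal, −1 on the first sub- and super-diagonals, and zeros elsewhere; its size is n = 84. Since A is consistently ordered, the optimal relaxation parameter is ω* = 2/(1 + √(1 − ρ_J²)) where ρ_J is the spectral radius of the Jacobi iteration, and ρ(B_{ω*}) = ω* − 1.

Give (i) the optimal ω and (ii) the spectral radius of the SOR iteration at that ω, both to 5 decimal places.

With n=84, ρ(Jacobi) = cos(π/85) = 0.99932.
root = sin(π/85) = 0.036951  (since 1−cos² = sin²).
Young: ω* = 2/(1+√(1−ρ_J²)) = 2/(1+0.036951) = 2/1.036951 = 1.92873.
and ρ(B_{ω*}) = 1.92873 − 1 = 0.92873.

ω* = 1.92873, ρ_SOR = 0.92873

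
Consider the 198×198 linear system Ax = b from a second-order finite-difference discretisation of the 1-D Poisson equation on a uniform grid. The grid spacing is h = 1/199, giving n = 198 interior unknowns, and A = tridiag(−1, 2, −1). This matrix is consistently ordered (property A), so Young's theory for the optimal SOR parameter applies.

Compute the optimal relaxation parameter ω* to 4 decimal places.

½·tridiag(1,0,1) at n=198: λ_k = cos(kπ/199); max |λ| at k=1 ⇒ ρ_J = cos(π/199) ≈ 0.9999.
1 − cos²(π/199) = sin²(π/199) ⇒ √(1−ρ_J²) = sin(π/199) = 0.01579.
ω* = 2 / (1 + 0.01579) = 2 / 1.01579 ≈ 1.9689.
and ρ(B_{ω*}) = 1.9689 − 1 = 0.9689.

ω* = 1.9689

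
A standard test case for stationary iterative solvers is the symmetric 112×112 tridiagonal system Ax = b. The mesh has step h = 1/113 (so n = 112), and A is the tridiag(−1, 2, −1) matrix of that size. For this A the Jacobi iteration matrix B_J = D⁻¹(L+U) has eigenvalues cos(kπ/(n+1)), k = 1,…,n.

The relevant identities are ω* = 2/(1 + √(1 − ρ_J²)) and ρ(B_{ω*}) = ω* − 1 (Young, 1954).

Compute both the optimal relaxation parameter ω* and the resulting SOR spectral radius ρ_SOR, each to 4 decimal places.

ρ_J = max_k |cos(kπ/113)| = cos(π/113) = 0.9996
√(1 − cos²(π/113)) = sin(π/113) ≈ 0.02780.
ω* = 2 / (1 + 0.02780) = 2 / 1.02780 ≈ 1.9459.
ρ(B_{ω*}) = ω*−1 = 0.9459

ω* = 1.9459, ρ_SOR = 0.9459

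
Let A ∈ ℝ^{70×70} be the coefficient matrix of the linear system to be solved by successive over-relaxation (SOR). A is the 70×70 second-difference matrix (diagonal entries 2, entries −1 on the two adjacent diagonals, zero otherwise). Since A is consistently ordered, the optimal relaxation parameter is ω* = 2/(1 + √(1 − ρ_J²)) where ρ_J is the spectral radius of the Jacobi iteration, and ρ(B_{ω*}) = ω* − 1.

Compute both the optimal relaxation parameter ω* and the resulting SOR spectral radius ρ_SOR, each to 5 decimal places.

ω* = 1.91528, ρ_SOR = 0.91528

With n=70, ρ(Jacobi) = cos(π/71) = 0.99902.
√(1−ρ_J²) simplifies to sin(π/71) = 0.044233.
So ω* = 2/1.044233 = 1.91528 (Young).
ρ_SOR = ω* − 1 = 1.91528 − 1 = 0.91528.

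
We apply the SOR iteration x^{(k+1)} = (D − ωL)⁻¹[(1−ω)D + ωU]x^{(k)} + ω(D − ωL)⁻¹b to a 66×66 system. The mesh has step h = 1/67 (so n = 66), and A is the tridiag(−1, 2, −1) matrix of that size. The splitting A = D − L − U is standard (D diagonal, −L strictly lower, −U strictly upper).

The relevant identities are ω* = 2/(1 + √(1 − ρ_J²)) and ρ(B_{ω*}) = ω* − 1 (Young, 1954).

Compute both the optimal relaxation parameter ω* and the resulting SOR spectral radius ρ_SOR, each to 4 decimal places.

ω* = 1.9105, ρ_SOR = 0.9105

spectrum of D⁻¹(L+U) = {cos(kπ/67) : 1≤k≤66}; ρ_J = cos(π/67) = 0.9989.
√(1−ρ_J²) simplifies to sin(π/67) = 0.04687.
[ω*] 2 ÷ (1 + 0.04687) = 2 ÷ 1.04687 = 1.9105.
ρ(B_{ω*}) = ω*−1 = 0.9105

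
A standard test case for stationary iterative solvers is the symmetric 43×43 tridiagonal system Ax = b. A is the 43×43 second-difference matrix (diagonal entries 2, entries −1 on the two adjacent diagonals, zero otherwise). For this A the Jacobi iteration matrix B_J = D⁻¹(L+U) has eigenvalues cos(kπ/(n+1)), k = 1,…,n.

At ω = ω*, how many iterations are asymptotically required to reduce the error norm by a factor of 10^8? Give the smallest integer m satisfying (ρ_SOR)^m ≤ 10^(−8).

B_J for the 43×43 system has eigenvalues cos(kπ/44); ρ_J = cos(π/44) = 0.9974521.
root = sin(π/44) = 0.0713392  (since 1−cos² = sin²).
Then 2/(1+√(1−ρ_J²)) = 2/(1+0.0713392); ω* = 2/1.0713392 = 1.8668224.
Hence ρ(B_{ω*}) = 1.8668224 − 1 = 0.8668224.
(0.8668224)^m ≤ 10^{−8}  ⇒  m·ln(0.8668224) ≤ −8·ln10  ⇒  m ≥ 128.887  ⇒  m = 129

m = 129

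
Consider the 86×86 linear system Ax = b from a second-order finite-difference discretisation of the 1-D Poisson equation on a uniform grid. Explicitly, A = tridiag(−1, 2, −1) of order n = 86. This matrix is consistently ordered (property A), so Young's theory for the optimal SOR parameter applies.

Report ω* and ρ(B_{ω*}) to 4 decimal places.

ω* = 1.9303, ρ_SOR = 0.9303

B_J for the 86×86 system has eigenvalues cos(kπ/87); ρ_J = cos(π/87) = 0.9993.
√(1−ρ_J²) = |sin(π/87)| = 0.03610
So ω* = 2/1.03610 = 1.9303 (Young).
ρ(B_{ω*}) = ω*−1 = 0.9303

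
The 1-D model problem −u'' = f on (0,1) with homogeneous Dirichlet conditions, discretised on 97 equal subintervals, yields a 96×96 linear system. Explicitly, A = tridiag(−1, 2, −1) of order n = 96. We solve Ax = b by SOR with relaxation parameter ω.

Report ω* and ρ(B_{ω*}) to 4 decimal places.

With n=96, ρ(Jacobi) = cos(π/97) = 0.9995.
√(1−ρ_J²) simplifies to sin(π/97) = 0.03238.
Young: ω* = 2/(1+√(1−ρ_J²)) = 2/(1+0.03238) = 2/1.03238 = 1.9373.
ρ_SOR = ω* − 1 = 1.9373 − 1 = 0.9373.

ω* = 1.9373, ρ_SOR = 0.9373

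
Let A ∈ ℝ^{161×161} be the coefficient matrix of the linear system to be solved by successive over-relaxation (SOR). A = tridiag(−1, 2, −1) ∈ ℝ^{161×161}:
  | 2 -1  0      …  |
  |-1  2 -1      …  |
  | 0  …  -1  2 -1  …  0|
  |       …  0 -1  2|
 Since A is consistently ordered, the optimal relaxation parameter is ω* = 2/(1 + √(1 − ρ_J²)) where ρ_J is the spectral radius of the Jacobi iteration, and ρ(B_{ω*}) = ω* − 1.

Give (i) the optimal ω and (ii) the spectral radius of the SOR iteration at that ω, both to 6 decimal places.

B_J for the 161×161 system has eigenvalues cos(kπ/162); ρ_J = cos(π/162) = 0.999812.
1 − cos²(π/162) = sin²(π/162) ⇒ √(1−ρ_J²) = sin(π/162) = 0.0193913.
Young: ω* = 2/(1+√(1−ρ_J²)) = 2/(1+0.0193913) = 2/1.0193913 = 1.961955.
ρ_SOR = ω* − 1 ≈ 0.961955.

ω* = 1.961955, ρ_SOR = 0.961955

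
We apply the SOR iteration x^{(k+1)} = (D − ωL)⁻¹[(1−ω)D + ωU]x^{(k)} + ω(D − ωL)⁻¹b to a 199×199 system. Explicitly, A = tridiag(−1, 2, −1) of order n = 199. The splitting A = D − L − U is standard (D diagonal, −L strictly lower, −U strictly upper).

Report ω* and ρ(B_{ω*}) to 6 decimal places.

ω* = 1.969071, ρ_SOR = 0.969071

B_J for the 199×199 system has eigenvalues cos(kπ/200); ρ_J = cos(π/200) = 0.999877.
√(1 − cos²(π/200)) = sin(π/200) ≈ 0.0157073.
[ω*] 2 ÷ (1 + 0.0157073) = 2 ÷ 1.0157073 = 1.969071.
ρ_SOR = ω* − 1 = 1.969071 − 1 = 0.969071.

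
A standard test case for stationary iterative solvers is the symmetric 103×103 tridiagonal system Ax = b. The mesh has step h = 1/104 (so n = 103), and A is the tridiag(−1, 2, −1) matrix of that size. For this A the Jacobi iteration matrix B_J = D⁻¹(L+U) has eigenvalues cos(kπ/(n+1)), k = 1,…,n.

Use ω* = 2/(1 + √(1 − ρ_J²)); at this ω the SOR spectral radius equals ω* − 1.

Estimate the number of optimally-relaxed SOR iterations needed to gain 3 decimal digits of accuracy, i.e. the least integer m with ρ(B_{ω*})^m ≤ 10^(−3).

m = 115

With n=103, ρ(Jacobi) = cos(π/104) = 0.9995438.
√(1−ρ_J²) simplifies to sin(π/104) = 0.0302030.
[ω*] 2 ÷ (1 + 0.0302030) = 2 ÷ 1.0302030 = 1.9413650.
and ρ(B_{ω*}) = 1.9413650 − 1 = 0.9413650.
ρ_SOR^m ≤ 10^(−3) ⇔ m ≥ 3·ln10/(−ln 0.9413650) = 6.90776/0.0604243 = 114.321; m = ⌈114.321⌉ = 115.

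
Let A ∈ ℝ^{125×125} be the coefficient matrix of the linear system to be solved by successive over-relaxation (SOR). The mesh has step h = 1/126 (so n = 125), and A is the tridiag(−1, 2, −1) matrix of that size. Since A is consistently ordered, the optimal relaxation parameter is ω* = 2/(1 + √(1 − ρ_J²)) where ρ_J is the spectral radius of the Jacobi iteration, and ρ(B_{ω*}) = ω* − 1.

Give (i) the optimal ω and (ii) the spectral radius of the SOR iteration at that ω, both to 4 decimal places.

ω* = 1.9514, ρ_SOR = 0.9514

B_J for the 125×125 system has eigenvalues cos(kπ/126); ρ_J = cos(π/126) = 0.9997.
√(1−ρ_J²) = |sin(π/126)| = 0.02493
Young: ω* = 2/(1+√(1−ρ_J²)) = 2/(1+0.02493) = 2/1.02493 = 1.9514.
ρ_SOR = ω* − 1 ≈ 0.9514.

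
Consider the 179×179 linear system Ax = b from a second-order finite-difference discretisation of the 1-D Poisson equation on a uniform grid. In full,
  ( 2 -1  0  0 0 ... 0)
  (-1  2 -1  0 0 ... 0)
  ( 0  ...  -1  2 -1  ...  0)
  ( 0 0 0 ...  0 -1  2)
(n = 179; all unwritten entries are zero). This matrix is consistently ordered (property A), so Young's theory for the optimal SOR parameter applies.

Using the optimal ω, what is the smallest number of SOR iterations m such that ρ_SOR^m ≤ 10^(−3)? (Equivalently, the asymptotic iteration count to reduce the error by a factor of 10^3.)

m = 198

spectrum of D⁻¹(L+U) = {cos(kπ/180) : 1≤k≤179}; ρ_J = cos(π/180) = 0.9998477.
1 − cos²(π/180) = sin²(π/180) ⇒ √(1−ρ_J²) = sin(π/180) = 0.0174524.
Young: ω* = 2/(1+√(1−ρ_J²)) = 2/(1+0.0174524) = 2/1.0174524 = 1.9656939.
and ρ(B_{ω*}) = 1.9656939 − 1 = 0.9656939.
For 3 digits: m = 3·ln10 / (−ln 0.9656939) = 6.90776/0.0349084 = 197.882; round up → m = 198.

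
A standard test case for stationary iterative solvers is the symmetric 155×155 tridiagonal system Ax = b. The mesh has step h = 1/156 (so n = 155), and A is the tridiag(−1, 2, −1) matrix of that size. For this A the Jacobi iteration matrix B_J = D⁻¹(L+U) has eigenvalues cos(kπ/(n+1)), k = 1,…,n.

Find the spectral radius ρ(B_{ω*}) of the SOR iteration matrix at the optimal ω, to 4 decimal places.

spectrum of D⁻¹(L+U) = {cos(kπ/156) : 1≤k≤155}; ρ_J = cos(π/156) = 0.9998.
√(1 − cos²(π/156)) = sin(π/156) ≈ 0.02014.
ω* = 2/(1 + 0.02014) = 2/1.02014 = 1.9605.
At ω = 1.9605 every |λ(B_ω)| = ω−1, so ρ_SOR = 0.9605.

ρ_SOR = 0.9605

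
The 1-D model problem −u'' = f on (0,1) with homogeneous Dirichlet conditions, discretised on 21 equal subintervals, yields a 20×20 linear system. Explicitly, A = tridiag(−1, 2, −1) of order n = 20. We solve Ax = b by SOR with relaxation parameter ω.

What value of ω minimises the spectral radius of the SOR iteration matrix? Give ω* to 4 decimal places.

ω* = 1.7406

B_J for the 20×20 system has eigenvalues cos(kπ/21); ρ_J = cos(π/21) = 0.9888.
1 − cos²(π/21) = sin²(π/21) ⇒ √(1−ρ_J²) = sin(π/21) = 0.14904.
Young: ω* = 2/(1+√(1−ρ_J²)) = 2/(1+0.14904) = 2/1.14904 = 1.7406.
[ρ_SOR] ω* − 1 = 0.7406.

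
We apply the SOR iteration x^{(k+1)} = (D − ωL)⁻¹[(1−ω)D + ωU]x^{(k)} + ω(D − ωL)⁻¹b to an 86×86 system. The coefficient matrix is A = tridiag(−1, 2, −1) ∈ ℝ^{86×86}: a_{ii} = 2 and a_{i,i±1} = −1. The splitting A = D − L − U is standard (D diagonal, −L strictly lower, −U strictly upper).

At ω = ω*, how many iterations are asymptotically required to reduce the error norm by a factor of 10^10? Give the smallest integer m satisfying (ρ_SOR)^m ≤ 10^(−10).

m = 319

With n=86, ρ(Jacobi) = cos(π/87) = 0.9993481.
√(1−ρ_J²) simplifies to sin(π/87) = 0.0361024.
[ω*] 2 ÷ (1 + 0.0361024) = 2 ÷ 1.0361024 = 1.9303111.
ρ_SOR = ω* − 1 ≈ 0.9303111.
10·ln10 = 23.0259; −ln(0.9303111) = 0.0722362; m = ⌈23.0259/0.0722362⌉ = ⌈318.758⌉ = 319.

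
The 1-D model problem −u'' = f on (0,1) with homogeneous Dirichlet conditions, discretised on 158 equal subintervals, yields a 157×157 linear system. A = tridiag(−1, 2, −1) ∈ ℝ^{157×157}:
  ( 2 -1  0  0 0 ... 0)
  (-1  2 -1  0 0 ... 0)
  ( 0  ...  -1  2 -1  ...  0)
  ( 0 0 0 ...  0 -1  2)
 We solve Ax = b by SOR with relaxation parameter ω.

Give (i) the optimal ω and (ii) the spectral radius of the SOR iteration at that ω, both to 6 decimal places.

ω* = 1.961011, ρ_SOR = 0.961011

[ρ_J] n=157: ρ(B_J) = cos(π/(n+1)) = cos(π/158) = 0.999802.
√(1−ρ_J²) = |sin(π/158)| = 0.0198822
So ω* = 2/1.0198822 = 1.961011 (Young).
[ρ_SOR] ω* − 1 = 0.961011.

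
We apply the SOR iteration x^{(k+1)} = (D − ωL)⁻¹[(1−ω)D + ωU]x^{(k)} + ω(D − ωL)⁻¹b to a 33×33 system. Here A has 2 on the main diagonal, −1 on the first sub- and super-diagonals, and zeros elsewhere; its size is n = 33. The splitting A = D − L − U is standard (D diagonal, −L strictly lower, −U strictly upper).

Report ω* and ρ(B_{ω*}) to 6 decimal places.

B_J for the 33×33 system has eigenvalues cos(kπ/34); ρ_J = cos(π/34) = 0.995734.
√(1−ρ_J²) simplifies to sin(π/34) = 0.0922684.
So ω* = 2/1.0922684 = 1.831052 (Young).
At ω = 1.831052 every |λ(B_ω)| = ω−1, so ρ_SOR = 0.831052.

ω* = 1.831052, ρ_SOR = 0.831052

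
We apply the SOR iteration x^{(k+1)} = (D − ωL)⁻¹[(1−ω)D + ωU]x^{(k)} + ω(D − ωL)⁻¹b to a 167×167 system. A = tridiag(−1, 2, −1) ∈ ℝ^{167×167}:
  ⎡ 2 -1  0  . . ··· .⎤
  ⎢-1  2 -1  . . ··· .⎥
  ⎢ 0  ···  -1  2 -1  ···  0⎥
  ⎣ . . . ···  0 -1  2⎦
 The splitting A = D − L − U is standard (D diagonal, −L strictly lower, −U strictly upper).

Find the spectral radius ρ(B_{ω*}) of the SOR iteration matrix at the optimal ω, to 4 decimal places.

ρ_SOR = 0.9633

n=167: λ(B_J) = 1 − λ(A)/2 = cos(kπ/168); k=1 gives ρ_J = 0.9998.
√(1−ρ_J²) simplifies to sin(π/168) = 0.01870.
ω* = 2/(1 + 0.01870) = 2/1.01870 = 1.9633.
[ρ_SOR] ω* − 1 = 0.9633.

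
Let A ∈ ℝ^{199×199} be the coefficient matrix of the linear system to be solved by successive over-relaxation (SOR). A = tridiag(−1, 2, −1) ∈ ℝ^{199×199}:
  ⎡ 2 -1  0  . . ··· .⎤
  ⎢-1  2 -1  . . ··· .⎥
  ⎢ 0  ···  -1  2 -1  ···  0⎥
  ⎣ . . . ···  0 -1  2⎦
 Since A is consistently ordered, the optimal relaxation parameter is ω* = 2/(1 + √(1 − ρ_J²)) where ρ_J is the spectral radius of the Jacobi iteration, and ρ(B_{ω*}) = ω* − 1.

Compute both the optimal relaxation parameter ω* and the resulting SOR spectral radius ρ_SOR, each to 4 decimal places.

[ρ_J] n=199: ρ(B_J) = cos(π/(n+1)) = cos(π/200) = 0.9999.
root = sin(π/200) = 0.01571  (since 1−cos² = sin²).
ω* = 2/(1+0.01571) = 1.9691
ρ_SOR = ω* − 1 ≈ 0.9691.

ω* = 1.9691, ρ_SOR = 0.9691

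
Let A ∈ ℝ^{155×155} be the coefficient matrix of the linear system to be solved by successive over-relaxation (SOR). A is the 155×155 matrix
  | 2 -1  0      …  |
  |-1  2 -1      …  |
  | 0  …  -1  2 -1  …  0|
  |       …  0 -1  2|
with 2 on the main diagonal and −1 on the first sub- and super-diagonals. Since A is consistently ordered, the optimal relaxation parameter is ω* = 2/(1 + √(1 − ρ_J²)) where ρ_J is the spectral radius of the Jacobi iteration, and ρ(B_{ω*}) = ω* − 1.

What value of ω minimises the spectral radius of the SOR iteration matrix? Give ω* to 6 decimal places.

With n=155, ρ(Jacobi) = cos(π/156) = 0.999797.
1 − cos²(π/156) = sin²(π/156) ⇒ √(1−ρ_J²) = sin(π/156) = 0.0201371.
ω* = 2/(1 + 0.0201371) = 2/1.0201371 = 1.960521.
ρ_SOR = ω* − 1 = 1.960521 − 1 = 0.960521.

ω* = 1.960521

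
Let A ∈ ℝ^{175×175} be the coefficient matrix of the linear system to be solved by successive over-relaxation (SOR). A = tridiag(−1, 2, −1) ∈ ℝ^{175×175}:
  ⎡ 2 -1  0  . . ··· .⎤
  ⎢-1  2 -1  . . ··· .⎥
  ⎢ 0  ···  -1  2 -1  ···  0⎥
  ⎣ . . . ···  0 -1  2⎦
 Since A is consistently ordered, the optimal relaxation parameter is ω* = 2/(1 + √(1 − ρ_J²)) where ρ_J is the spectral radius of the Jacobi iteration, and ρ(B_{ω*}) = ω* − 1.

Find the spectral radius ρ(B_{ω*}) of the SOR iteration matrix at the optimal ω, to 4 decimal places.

ρ_SOR = 0.9649

½·tridiag(1,0,1) at n=175: λ_k = cos(kπ/176); max |λ| at k=1 ⇒ ρ_J = cos(π/176) ≈ 0.9998.
1 − cos²(π/176) = sin²(π/176) ⇒ √(1−ρ_J²) = sin(π/176) = 0.01785.
ω* = 2/(1 + 0.01785) = 2/1.01785 = 1.9649.
ρ_SOR = ω* − 1 ≈ 0.9649.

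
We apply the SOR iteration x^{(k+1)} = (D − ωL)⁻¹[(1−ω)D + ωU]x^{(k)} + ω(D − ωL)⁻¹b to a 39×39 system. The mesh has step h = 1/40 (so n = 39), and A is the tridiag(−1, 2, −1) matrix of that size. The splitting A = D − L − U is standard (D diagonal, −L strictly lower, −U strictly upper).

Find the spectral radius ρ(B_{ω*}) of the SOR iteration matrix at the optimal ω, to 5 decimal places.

ρ_SOR = 0.85450

[ρ_J] n=39: ρ(B_J) = cos(π/(n+1)) = cos(π/40) = 0.99692.
root = sin(π/40) = 0.078459  (since 1−cos² = sin²).
Young: ω* = 2/(1+√(1−ρ_J²)) = 2/(1+0.078459) = 2/1.078459 = 1.85450.
[ρ_SOR] ω* − 1 = 0.85450.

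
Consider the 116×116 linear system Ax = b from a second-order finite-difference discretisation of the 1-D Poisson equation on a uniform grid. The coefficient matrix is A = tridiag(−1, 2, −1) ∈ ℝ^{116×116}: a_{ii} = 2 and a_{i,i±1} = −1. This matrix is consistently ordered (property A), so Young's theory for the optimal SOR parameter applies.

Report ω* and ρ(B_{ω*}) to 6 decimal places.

ω* = 1.947708, ρ_SOR = 0.947708

[ρ_J] n=116: ρ(B_J) = cos(π/(n+1)) = cos(π/117) = 0.999640.
√(1−ρ_J²) = |sin(π/117)| = 0.0268480
Then 2/(1+√(1−ρ_J²)) = 2/(1+0.0268480); ω* = 2/1.0268480 = 1.947708.
and ρ(B_{ω*}) = 1.947708 − 1 = 0.947708.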